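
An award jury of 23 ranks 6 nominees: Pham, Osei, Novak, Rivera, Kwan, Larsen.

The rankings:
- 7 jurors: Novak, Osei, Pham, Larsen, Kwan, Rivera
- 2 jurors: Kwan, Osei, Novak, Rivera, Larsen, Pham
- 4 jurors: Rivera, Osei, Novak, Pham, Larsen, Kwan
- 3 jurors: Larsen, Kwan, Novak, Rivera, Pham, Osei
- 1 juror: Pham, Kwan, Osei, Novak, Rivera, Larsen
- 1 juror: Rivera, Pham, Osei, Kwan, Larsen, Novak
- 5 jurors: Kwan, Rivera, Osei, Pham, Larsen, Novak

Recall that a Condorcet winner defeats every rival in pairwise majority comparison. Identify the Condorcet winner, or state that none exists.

none

Check each pair by majority over 23 ballots:
Pham–Osei: Osei 18–5.
Pham vs Novak: Novak wins 16–7.
Pham–Rivera: Rivera 15–8.
Pham vs Kwan: Pham, 13–10.
Pham vs Larsen: Pham wins 18–5.
Osei–Novak: Osei 13–10.
Osei vs Rivera: Rivera, 13–10.
Osei vs Kwan: Osei, 12–11.
Osei–Larsen: Osei 20–3.
Novak vs Rivera: Novak wins 13–10.
Novak vs Kwan: Kwan wins 12–11.
Novak vs Larsen: Novak, 14–9.
Rivera vs Kwan: Kwan wins 18–5.
Rivera vs Larsen: Rivera wins 13–10.
Kwan vs Larsen: Larsen wins 14–9.
Each nominee drops at least one matchup (Pham loses to Osei; Osei loses to Rivera; Novak loses to Osei; Rivera loses to Novak; Kwan loses to Pham; Larsen loses to Pham); the cycle Pham > Kwan > Novak > Pham rules out a Condorcet winner.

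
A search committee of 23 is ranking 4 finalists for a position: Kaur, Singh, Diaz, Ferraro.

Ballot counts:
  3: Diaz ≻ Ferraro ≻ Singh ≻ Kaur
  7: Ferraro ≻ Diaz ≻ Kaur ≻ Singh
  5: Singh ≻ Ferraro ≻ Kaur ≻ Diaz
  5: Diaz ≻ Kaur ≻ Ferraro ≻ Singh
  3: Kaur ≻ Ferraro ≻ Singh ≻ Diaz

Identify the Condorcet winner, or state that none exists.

Ferraro

Head-to-head results (23 committee members):
Kaur vs Singh: Kaur wins 15–8.
Kaur–Diaz: Diaz 15–8.
Kaur vs Ferraro: Ferraro, 15–8.
Singh–Diaz: Diaz 15–8.
Singh–Ferraro: Ferraro 18–5.
Diaz vs Ferraro: Ferraro, 15–8.
Ferraro wins every pairwise contest, so Ferraro is the Condorcet winner.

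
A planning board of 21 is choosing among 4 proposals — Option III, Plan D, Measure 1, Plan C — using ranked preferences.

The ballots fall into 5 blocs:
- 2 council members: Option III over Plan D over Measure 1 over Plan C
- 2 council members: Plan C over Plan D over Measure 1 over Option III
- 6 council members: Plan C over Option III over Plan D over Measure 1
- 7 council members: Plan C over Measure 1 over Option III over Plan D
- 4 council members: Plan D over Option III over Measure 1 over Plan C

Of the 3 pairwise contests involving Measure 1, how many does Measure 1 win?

0

Measure 1 against each rival (21 council members):
Measure 1–Option III: Option III 12–9.
Measure 1 vs Plan D: Plan D, 14–7.
Measure 1 vs Plan C: Measure 1 preferred on 2+4 = 6 ballots; Plan C wins 15–6.
Measure 1 beats no one; loses to Option III, Plan D, Plan C — 0 pairwise wins.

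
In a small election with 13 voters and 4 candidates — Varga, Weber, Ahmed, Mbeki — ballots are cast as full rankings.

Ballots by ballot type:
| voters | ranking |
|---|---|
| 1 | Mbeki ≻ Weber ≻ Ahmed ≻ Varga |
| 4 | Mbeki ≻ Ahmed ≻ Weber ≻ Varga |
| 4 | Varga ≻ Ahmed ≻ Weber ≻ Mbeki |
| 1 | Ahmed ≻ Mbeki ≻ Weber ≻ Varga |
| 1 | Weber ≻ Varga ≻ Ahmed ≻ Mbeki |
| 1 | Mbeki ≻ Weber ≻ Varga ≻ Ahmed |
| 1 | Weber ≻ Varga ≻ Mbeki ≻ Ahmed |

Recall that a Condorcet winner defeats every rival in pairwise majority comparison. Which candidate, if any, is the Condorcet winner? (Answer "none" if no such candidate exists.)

Mbeki

Pairwise majorities:
Varga vs Weber: 4 to 9, Weber.
Varga vs Ahmed: Varga preferred on 4+1+1+1 = 7 ballots; Varga wins 7–6.
Varga vs Mbeki: Varga is ranked higher on 4+1+1 = 6 ballots, Mbeki on 7. Mbeki wins 7–6.
Weber vs Ahmed: Weber is ranked higher on 1+1+1+1 = 4 ballots, Ahmed on 9. Ahmed wins 9–4.
Weber vs Mbeki: Weber is ranked higher on 4+1+1 = 6 ballots, Mbeki on 7. Mbeki wins 7–6.
Ahmed vs Mbeki: Ahmed is ranked higher on 4+1+1 = 6 ballots, Mbeki on 7. Mbeki wins 7–6.
Mbeki wins every pairwise contest, so Mbeki is the Condorcet winner.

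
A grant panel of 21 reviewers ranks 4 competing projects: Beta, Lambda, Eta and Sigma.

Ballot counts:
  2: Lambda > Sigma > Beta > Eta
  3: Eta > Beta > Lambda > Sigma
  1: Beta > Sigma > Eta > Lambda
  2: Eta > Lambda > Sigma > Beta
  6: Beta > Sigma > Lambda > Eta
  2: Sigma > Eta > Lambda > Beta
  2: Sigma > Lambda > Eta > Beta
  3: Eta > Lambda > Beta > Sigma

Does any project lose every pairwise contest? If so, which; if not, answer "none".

Pairwise majorities:
Beta vs Lambda: Lambda, 11–10.
Beta vs Eta: Beta preferred on 2+1+6 = 9 ballots; Eta wins 12–9.
Beta–Sigma: Beta 13–8.
Lambda vs Eta: Eta wins 11–10.
Lambda vs Sigma: Sigma wins 11–10.
Eta vs Sigma: Eta is ranked higher on 3+2+3 = 8 ballots, Sigma on 13. Sigma wins 13–8.
Every project wins at least one matchup (Beta beats Sigma; Lambda beats Beta; Eta beats Beta; Sigma beats Lambda), so there is no Condorcet loser.

none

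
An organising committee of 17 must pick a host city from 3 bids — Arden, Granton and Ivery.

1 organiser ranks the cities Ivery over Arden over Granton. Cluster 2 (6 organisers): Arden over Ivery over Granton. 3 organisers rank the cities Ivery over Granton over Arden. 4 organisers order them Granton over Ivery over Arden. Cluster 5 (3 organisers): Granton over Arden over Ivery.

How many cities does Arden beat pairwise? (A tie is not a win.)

1

Arden against each rival (17 organisers):
Arden vs Granton: Arden is ranked higher on 1+6 = 7 ballots, Granton on 10. Granton wins 10–7.
Arden vs Ivery: Arden is ranked higher on 6+3 = 9 ballots, Ivery on 8. Arden wins 9–8.
Arden beats Ivery; loses to Granton — 1 pairwise win.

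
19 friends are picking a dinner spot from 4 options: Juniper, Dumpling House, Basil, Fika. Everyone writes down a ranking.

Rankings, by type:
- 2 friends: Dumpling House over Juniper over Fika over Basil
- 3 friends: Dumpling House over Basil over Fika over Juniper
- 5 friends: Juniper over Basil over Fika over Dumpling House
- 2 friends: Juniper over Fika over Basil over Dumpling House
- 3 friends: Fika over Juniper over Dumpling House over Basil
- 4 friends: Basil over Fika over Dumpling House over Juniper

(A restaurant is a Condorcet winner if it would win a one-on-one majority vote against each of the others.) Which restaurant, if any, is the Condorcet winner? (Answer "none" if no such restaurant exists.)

Pairwise majorities:
Juniper–Dumpling House: Juniper 10–9.
Juniper–Basil: Juniper 12–7.
Juniper vs Fika: Fika wins 10–9.
Dumpling House vs Basil: Basil wins 11–8.
Dumpling House–Fika: Fika 14–5.
Basil vs Fika: Basil wins 12–7.
Each restaurant drops at least one matchup (Juniper loses to Fika; Dumpling House loses to Juniper; Basil loses to Juniper; Fika loses to Basil); the cycle Juniper > Basil > Fika > Juniper rules out a Condorcet winner.

none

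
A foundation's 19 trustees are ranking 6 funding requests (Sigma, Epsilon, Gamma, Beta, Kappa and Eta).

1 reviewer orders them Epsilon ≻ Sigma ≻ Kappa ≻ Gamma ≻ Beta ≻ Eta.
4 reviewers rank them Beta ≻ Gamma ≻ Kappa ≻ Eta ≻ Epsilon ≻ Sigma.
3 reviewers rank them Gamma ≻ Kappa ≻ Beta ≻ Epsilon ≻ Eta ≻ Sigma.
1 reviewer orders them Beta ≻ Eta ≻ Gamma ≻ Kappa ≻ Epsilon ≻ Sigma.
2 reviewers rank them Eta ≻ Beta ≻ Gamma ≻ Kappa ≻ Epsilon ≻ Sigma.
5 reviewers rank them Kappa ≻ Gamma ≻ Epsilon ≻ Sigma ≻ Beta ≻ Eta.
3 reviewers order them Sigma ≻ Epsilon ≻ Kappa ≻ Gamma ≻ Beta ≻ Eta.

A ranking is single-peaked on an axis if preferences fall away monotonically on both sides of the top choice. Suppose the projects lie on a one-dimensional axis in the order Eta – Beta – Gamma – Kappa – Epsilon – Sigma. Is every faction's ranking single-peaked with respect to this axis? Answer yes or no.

yes

Axis positions: Eta=1, Beta=2, Gamma=3, Kappa=4, Epsilon=5, Sigma=6.
Faction 1 (peak Epsilon at position 5): ranking walks positions 5-6-4-3-2-1, expanding outward from the peak — single-peaked.
Faction 2 (peak Beta at position 2): ranking walks positions 2-3-4-1-5-6, expanding outward from the peak — single-peaked.
Faction 3 (peak Gamma at position 3): ranking walks positions 3-4-2-5-1-6, expanding outward from the peak — single-peaked.
Faction 4 (peak Beta at position 2): ranking walks positions 2-1-3-4-5-6, expanding outward from the peak — single-peaked.
Faction 5 (peak Eta at position 1): ranking walks positions 1-2-3-4-5-6, expanding outward from the peak — single-peaked.
Faction 6 (peak Kappa at position 4): ranking walks positions 4-3-5-6-2-1, expanding outward from the peak — single-peaked.
Faction 7 (peak Sigma at position 6): ranking walks positions 6-5-4-3-2-1, expanding outward from the peak — single-peaked.
Every ranking is single-peaked on this axis.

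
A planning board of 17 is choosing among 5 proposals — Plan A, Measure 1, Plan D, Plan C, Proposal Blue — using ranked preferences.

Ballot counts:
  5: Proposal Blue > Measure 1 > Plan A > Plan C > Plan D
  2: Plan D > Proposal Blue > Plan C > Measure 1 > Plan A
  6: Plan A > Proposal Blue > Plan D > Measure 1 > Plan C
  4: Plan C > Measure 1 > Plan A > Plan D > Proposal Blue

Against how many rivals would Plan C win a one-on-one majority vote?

1

Plan C against each rival (17 council members):
Plan C vs Plan A: 6 to 11, Plan A.
Plan C vs Measure 1: Measure 1, 11–6.
Plan C vs Plan D: Plan C wins 9–8.
Plan C vs Proposal Blue: Plan C preferred on 4 ballots; Proposal Blue wins 13–4.
Plan C beats Plan D; loses to Plan A, Measure 1, Proposal Blue — 1 pairwise win.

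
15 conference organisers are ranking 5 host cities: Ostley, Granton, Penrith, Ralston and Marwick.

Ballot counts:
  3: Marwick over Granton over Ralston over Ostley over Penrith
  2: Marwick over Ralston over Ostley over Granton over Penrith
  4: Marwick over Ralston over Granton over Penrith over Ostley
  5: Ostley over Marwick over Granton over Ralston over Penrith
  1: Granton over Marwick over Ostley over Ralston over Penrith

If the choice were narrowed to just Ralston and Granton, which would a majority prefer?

Ballots ranking Ralston above Granton: 2 + 4 = 6.
Ballots ranking Granton above Ralston: 15 − 6 = 9.
Granton wins the head-to-head 9–6.

Granton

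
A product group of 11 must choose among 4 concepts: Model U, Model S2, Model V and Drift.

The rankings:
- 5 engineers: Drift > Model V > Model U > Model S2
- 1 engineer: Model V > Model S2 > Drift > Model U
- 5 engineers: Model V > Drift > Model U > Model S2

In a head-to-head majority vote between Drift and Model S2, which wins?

Ballots ranking Drift above Model S2: 5 + 5 = 10.
Ballots ranking Model S2 above Drift: 11 − 10 = 1.
Drift wins the head-to-head 10–1.

Drift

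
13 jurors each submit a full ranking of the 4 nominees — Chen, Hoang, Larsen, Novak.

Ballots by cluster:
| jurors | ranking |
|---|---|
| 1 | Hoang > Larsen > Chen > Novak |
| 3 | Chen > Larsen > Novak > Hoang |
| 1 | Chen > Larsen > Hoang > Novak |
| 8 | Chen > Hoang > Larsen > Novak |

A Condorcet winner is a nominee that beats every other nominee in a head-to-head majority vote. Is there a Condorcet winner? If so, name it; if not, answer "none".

Check each pair by majority over 13 ballots:
Chen vs Hoang: 12 to 1, Chen.
Chen vs Larsen: 3+1+8 = 12 for Chen, 1 for Larsen — Chen by 12–1.
Chen vs Novak: Chen is ranked higher on 1+3+1+8 = 13 ballots, Novak on 0. Chen wins 13–0.
Hoang vs Larsen: 9 to 4, Hoang.
Hoang vs Novak: 10 to 3, Hoang.
Larsen vs Novak: Larsen preferred on 1+3+1+8 = 13 ballots; Larsen wins 13–0.
Only Chen has no losses; Chen is the Condorcet winner.

Chen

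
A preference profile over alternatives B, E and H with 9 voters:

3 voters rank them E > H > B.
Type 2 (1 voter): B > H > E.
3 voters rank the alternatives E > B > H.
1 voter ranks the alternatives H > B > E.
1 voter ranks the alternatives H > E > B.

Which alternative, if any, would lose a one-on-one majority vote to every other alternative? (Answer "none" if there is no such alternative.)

B

Pairwise majorities:
B vs E: E, 7–2.
B vs H: B preferred on 1+3 = 4 ballots; H wins 5–4.
E vs H: E wins 6–3.
B loses to every other alternative — it is the Condorcet loser.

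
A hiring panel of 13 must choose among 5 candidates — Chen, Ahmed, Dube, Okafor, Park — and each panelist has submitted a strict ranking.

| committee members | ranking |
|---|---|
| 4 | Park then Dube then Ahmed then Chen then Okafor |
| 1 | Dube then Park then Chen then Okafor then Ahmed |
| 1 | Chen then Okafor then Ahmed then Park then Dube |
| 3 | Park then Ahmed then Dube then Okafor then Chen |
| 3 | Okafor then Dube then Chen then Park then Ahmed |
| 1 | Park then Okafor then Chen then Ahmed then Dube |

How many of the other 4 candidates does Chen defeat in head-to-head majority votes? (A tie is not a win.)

Chen against each rival (13 committee members):
Chen vs Ahmed: Ahmed, 7–6.
Chen vs Dube: Chen preferred on 1+1 = 2 ballots; Dube wins 11–2.
Chen vs Okafor: Okafor wins 7–6.
Chen vs Park: Chen preferred on 1+3 = 4 ballots; Park wins 9–4.
Chen beats no one; loses to Ahmed, Dube, Okafor, Park — 0 pairwise wins.

0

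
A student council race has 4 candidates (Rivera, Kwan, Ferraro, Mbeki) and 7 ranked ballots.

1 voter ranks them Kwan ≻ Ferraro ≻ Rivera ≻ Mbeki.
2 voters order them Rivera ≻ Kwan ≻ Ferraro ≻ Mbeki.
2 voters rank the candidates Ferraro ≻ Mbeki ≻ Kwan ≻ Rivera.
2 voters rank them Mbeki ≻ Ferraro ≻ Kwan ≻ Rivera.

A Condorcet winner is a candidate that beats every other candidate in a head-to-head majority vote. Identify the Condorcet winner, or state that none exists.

Pairwise majorities:
Rivera vs Kwan: 2 to 5, Kwan.
Rivera vs Ferraro: Rivera is ranked higher on 2 ballots, Ferraro on 5. Ferraro wins 5–2.
Rivera vs Mbeki: 3 to 4, Mbeki.
Kwan vs Ferraro: Kwan is ranked higher on 1+2 = 3 ballots, Ferraro on 4. Ferraro wins 4–3.
Kwan vs Mbeki: 1+2 = 3 for Kwan, 4 for Mbeki — Mbeki by 4–3.
Ferraro vs Mbeki: Ferraro is ranked higher on 1+2+2 = 5 ballots, Mbeki on 2. Ferraro wins 5–2.
Only Ferraro has no losses; Ferraro is the Condorcet winner.

Ferraro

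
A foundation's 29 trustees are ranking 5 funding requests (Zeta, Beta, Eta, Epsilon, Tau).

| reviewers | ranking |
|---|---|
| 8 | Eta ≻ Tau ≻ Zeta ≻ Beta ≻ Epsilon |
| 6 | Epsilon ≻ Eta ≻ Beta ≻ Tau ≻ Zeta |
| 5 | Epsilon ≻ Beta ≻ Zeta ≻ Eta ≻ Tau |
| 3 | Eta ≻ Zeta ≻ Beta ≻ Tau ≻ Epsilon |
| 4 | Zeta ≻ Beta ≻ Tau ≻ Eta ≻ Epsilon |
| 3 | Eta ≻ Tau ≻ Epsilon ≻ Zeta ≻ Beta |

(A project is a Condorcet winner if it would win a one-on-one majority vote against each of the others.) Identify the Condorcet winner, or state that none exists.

Head-to-head results (29 reviewers):
Zeta vs Beta: Zeta is ranked higher on 8+3+4+3 = 18 ballots, Beta on 11. Zeta wins 18–11.
Zeta vs Eta: Eta, 20–9.
Zeta vs Epsilon: Zeta, 15–14.
Zeta–Tau: Tau 17–12.
Beta–Eta: Eta 20–9.
Beta–Epsilon: Beta 15–14.
Beta vs Tau: Beta, 18–11.
Eta vs Epsilon: Eta, 18–11.
Eta vs Tau: Eta, 25–4.
Epsilon vs Tau: Epsilon is ranked higher on 6+5 = 11 ballots, Tau on 18. Tau wins 18–11.
Eta beats each of Zeta, Beta, Epsilon, Tau — Eta is the Condorcet winner.

Eta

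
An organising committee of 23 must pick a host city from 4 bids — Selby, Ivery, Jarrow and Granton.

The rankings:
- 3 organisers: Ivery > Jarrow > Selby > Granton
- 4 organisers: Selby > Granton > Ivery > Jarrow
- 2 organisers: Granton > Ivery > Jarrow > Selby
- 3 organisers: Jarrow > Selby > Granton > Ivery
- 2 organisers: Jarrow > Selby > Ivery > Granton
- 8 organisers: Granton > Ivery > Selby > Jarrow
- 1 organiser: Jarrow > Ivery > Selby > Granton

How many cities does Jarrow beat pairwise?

0

Jarrow against each rival (23 organisers):
Jarrow vs Selby: 3+2+3+2+1 = 11 for Jarrow, 12 for Selby — Selby by 12–11.
Jarrow–Ivery: Ivery 17–6.
Jarrow vs Granton: 9 to 14, Granton.
Jarrow beats no one; loses to Selby, Ivery, Granton — 0 pairwise wins.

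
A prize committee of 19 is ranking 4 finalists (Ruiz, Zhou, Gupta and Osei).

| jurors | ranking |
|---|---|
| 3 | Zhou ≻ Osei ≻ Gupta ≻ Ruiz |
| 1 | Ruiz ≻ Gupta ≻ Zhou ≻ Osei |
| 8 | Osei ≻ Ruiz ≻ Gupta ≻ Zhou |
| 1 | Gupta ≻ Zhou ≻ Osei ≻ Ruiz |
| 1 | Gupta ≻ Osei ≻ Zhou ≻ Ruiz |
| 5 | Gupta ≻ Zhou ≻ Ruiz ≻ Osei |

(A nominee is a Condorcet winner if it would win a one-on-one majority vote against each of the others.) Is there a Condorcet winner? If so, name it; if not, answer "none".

Pairwise majorities:
Ruiz–Zhou: Zhou 10–9.
Ruiz vs Gupta: Gupta, 10–9.
Ruiz vs Osei: Osei wins 13–6.
Zhou–Gupta: Gupta 16–3.
Zhou vs Osei: Zhou, 10–9.
Gupta vs Osei: Osei wins 11–8.
Every nominee loses at least once (Ruiz loses to Zhou; Zhou loses to Gupta; Gupta loses to Osei; Osei loses to Zhou). The majority relation contains the cycle Zhou beats Osei beats Gupta beats Zhou, so there is no Condorcet winner.

none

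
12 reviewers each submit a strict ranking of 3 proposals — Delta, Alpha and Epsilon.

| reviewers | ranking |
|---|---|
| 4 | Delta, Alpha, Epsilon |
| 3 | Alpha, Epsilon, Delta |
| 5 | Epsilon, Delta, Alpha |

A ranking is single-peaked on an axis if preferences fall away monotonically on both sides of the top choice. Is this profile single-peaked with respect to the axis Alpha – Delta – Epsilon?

Axis positions: Alpha=1, Delta=2, Epsilon=3.
Group 1 (peak Delta at position 2): ranking walks positions 2-1-3, expanding outward from the peak — single-peaked.
Group 2: ranking walks positions 1-3-2; Epsilon is ranked above Delta even though Delta lies between Epsilon and the peak Alpha on the axis — preferences dip and rise again. Not single-peaked.
Group 3 (peak Epsilon at position 3): ranking walks positions 3-2-1, expanding outward from the peak — single-peaked.
Group 2 violates single-peakedness, so the profile is not single-peaked on this axis.

no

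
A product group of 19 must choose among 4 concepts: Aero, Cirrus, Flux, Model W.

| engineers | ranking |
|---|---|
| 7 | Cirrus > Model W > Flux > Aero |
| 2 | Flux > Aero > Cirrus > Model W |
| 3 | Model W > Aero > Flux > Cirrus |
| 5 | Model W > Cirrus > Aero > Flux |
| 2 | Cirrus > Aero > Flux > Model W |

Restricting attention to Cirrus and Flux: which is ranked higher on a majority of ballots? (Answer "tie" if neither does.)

Cirrus

Ballots ranking Cirrus above Flux: 7 + 5 + 2 = 14.
Ballots ranking Flux above Cirrus: 19 − 14 = 5.
Cirrus wins the head-to-head 14–5.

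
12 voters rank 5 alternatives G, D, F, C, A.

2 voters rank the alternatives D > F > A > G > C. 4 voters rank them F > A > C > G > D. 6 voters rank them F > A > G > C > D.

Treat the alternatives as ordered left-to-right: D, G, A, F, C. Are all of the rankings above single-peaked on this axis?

no

Axis positions: D=1, G=2, A=3, F=4, C=5.
Bloc 1: ranking walks positions 1-4-3-2-5; F is ranked above G even though G lies between F and the peak D on the axis — preferences dip and rise again. Not single-peaked.
Bloc 2 (peak F at position 4): ranking walks positions 4-3-5-2-1, expanding outward from the peak — single-peaked.
Bloc 3 (peak F at position 4): ranking walks positions 4-3-2-5-1, expanding outward from the peak — single-peaked.
Bloc 1 violates single-peakedness, so the profile is not single-peaked on this axis.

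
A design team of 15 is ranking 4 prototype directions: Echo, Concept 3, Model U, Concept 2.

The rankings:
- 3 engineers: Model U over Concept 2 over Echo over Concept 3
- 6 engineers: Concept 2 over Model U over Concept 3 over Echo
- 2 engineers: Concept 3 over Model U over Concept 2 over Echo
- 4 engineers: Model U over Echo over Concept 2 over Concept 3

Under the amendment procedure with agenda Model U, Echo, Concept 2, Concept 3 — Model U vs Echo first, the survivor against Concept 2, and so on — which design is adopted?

Round 1: Model U vs Echo — 15–0, Model U advances.
Round 2: Model U vs Concept 2 — 9–6, Model U advances.
Round 3: Model U vs Concept 3 — 13–2, Model U advances.
Model U survives the agenda.

Model U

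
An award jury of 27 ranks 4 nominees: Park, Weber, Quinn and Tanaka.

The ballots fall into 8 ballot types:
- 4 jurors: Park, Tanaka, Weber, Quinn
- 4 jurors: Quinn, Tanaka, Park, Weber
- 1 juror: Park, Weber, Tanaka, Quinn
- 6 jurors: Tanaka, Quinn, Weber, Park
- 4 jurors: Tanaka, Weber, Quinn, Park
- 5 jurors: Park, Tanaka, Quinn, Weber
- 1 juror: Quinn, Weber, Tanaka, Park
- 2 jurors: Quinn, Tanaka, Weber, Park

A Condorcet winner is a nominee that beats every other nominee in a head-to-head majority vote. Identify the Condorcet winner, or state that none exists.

Tanaka

Pairwise majorities:
Park vs Weber: Park wins 14–13.
Park vs Quinn: Quinn wins 17–10.
Park vs Tanaka: Tanaka, 17–10.
Weber–Quinn: Quinn 18–9.
Weber vs Tanaka: Tanaka, 25–2.
Quinn vs Tanaka: Tanaka, 20–7.
Tanaka wins every pairwise contest, so Tanaka is the Condorcet winner.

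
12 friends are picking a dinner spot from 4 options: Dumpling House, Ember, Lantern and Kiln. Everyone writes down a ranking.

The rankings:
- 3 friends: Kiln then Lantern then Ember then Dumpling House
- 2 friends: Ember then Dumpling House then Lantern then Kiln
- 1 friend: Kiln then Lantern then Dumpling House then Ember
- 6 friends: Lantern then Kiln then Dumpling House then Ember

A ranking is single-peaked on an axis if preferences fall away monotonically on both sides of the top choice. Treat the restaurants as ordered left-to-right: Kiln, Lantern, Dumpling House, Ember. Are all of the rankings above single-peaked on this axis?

no

Axis positions: Kiln=1, Lantern=2, Dumpling House=3, Ember=4.
Ballot type 1: ranking walks positions 1-2-4-3; Ember is ranked above Dumpling House even though Dumpling House lies between Ember and the peak Kiln on the axis — preferences dip and rise again. Not single-peaked.
Ballot type 2 (peak Ember at position 4): ranking walks positions 4-3-2-1, expanding outward from the peak — single-peaked.
Ballot type 3 (peak Kiln at position 1): ranking walks positions 1-2-3-4, expanding outward from the peak — single-peaked.
Ballot type 4 (peak Lantern at position 2): ranking walks positions 2-1-3-4, expanding outward from the peak — single-peaked.
Ballot type 1 violates single-peakedness, so the profile is not single-peaked on this axis.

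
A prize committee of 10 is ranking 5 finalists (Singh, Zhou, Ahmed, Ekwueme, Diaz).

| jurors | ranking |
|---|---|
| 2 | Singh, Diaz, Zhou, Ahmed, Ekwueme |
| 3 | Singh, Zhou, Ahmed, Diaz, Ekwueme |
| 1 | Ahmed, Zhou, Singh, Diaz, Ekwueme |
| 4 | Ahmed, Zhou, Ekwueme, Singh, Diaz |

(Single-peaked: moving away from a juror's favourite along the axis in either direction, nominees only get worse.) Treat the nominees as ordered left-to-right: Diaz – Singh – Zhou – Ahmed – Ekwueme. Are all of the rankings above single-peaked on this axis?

Axis positions: Diaz=1, Singh=2, Zhou=3, Ahmed=4, Ekwueme=5.
Cluster 1 (peak Singh at position 2): ranking walks positions 2-1-3-4-5, expanding outward from the peak — single-peaked.
Cluster 2 (peak Singh at position 2): ranking walks positions 2-3-4-1-5, expanding outward from the peak — single-peaked.
Cluster 3 (peak Ahmed at position 4): ranking walks positions 4-3-2-1-5, expanding outward from the peak — single-peaked.
Cluster 4 (peak Ahmed at position 4): ranking walks positions 4-3-5-2-1, expanding outward from the peak — single-peaked.
Every ranking is single-peaked on this axis.

yes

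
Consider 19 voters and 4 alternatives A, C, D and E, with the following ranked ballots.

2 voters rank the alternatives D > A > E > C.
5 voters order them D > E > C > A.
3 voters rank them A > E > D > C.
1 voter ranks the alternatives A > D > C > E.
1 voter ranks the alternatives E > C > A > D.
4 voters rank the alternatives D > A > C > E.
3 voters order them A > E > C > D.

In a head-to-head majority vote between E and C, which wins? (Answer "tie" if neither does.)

Ballots ranking E above C: 2 + 5 + 3 + 1 + 3 = 14.
Ballots ranking C above E: 19 − 14 = 5.
E wins the head-to-head 14–5.

E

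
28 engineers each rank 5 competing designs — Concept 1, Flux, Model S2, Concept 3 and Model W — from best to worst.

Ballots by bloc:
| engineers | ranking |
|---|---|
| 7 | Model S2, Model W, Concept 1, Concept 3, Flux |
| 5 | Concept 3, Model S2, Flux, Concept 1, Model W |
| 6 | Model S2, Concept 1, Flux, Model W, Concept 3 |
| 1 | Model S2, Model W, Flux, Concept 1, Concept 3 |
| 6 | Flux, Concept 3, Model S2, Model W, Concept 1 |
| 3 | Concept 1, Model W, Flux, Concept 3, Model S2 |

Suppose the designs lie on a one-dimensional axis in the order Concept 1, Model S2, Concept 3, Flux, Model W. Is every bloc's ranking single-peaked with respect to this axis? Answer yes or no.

no

Axis positions: Concept 1=1, Model S2=2, Concept 3=3, Flux=4, Model W=5.
Bloc 1: ranking walks positions 2-5-1-3-4; Model W is ranked above Concept 3 even though Concept 3 lies between Model W and the peak Model S2 on the axis — preferences dip and rise again. Not single-peaked.
Bloc 2 (peak Concept 3 at position 3): ranking walks positions 3-2-4-1-5, expanding outward from the peak — single-peaked.
Bloc 3: ranking walks positions 2-1-4-5-3; Flux is ranked above Concept 3 even though Concept 3 lies between Flux and the peak Model S2 on the axis — preferences dip and rise again. Not single-peaked.
Bloc 4: ranking walks positions 2-5-4-1-3; Model W is ranked above Concept 3 even though Concept 3 lies between Model W and the peak Model S2 on the axis — preferences dip and rise again. Not single-peaked.
Bloc 5 (peak Flux at position 4): ranking walks positions 4-3-2-5-1, expanding outward from the peak — single-peaked.
Bloc 6: ranking walks positions 1-5-4-3-2; Model W is ranked above Model S2 even though Model S2 lies between Model W and the peak Concept 1 on the axis — preferences dip and rise again. Not single-peaked.
Bloc 1 violates single-peakedness, so the profile is not single-peaked on this axis.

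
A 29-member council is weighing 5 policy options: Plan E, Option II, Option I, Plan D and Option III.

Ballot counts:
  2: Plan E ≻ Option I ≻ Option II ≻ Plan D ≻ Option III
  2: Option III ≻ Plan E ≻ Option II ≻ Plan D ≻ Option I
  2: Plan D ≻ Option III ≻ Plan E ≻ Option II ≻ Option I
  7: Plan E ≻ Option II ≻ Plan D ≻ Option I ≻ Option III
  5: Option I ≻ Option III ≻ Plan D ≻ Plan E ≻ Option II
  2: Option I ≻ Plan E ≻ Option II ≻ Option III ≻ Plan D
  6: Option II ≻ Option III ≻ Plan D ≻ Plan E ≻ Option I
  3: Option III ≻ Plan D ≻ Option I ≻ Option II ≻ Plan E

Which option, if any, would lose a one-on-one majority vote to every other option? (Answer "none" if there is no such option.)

Pairwise majorities:
Plan E vs Option II: Plan E preferred on 2+2+2+7+5+2 = 20 ballots; Plan E wins 20–9.
Plan E vs Option I: 19 to 10, Plan E.
Plan E vs Plan D: Plan D, 16–13.
Plan E vs Option III: 2+7+2 = 11 for Plan E, 18 for Option III — Option III by 18–11.
Option II vs Option I: Option II is ranked higher on 2+2+7+6 = 17 ballots, Option I on 12. Option II wins 17–12.
Option II vs Plan D: 2+2+7+2+6 = 19 for Option II, 10 for Plan D — Option II by 19–10.
Option II vs Option III: Option II preferred on 2+7+2+6 = 17 ballots; Option II wins 17–12.
Option I vs Plan D: Plan D, 20–9.
Option I vs Option III: Option I, 16–13.
Plan D vs Option III: Option III wins 18–11.
No option is winless: Plan E beats Option II; Option II beats Option I; Option I beats Option III; Plan D beats Plan E; Option III beats Plan E. There is no Condorcet loser.

none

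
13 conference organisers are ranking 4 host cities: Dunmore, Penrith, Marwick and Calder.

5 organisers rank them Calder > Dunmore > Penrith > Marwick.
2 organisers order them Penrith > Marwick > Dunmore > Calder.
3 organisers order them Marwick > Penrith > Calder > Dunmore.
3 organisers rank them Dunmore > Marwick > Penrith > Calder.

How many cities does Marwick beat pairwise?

1

Marwick against each rival (13 organisers):
Marwick vs Dunmore: 2+3 = 5 for Marwick, 8 for Dunmore — Dunmore by 8–5.
Marwick vs Penrith: Penrith, 7–6.
Marwick–Calder: Marwick 8–5.
Marwick beats Calder; loses to Dunmore, Penrith — 1 pairwise win.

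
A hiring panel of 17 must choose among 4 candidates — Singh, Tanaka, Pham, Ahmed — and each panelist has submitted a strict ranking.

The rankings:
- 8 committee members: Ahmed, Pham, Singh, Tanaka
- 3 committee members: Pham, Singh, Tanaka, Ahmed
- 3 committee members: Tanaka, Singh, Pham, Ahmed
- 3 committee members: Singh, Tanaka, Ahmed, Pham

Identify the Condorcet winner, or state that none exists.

none

Check each pair by majority over 17 ballots:
Singh vs Tanaka: Singh is ranked higher on 8+3+3 = 14 ballots, Tanaka on 3. Singh wins 14–3.
Singh vs Pham: 6 to 11, Pham.
Singh vs Ahmed: Singh preferred on 3+3+3 = 9 ballots; Singh wins 9–8.
Tanaka vs Pham: Tanaka is ranked higher on 3+3 = 6 ballots, Pham on 11. Pham wins 11–6.
Tanaka vs Ahmed: Tanaka preferred on 3+3+3 = 9 ballots; Tanaka wins 9–8.
Pham vs Ahmed: 6 to 11, Ahmed.
Each candidate drops at least one matchup (Singh loses to Pham; Tanaka loses to Singh; Pham loses to Ahmed; Ahmed loses to Singh); the cycle Singh → Ahmed → Pham → Singh rules out a Condorcet winner.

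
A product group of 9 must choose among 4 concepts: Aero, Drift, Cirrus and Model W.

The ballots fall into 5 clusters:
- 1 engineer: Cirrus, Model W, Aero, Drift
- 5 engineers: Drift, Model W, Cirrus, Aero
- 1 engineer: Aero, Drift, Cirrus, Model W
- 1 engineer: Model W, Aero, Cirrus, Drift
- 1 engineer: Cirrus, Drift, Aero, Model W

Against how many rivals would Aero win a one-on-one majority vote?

Aero against each rival (9 engineers):
Aero vs Drift: Drift, 6–3.
Aero–Cirrus: Cirrus 7–2.
Aero vs Model W: 2 to 7, Model W.
Aero beats no one; loses to Drift, Cirrus, Model W — 0 pairwise wins.

0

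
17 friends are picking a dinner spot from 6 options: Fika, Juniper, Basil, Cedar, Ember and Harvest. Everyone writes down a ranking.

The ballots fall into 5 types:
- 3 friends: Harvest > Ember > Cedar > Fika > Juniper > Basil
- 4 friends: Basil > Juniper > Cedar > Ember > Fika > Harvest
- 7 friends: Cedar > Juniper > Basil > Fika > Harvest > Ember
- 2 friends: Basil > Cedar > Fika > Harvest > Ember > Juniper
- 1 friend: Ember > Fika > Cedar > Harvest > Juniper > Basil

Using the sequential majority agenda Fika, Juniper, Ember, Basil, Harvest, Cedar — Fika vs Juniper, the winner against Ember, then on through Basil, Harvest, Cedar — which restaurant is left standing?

Cedar

Round 1: Fika vs Juniper — 6–11, Juniper advances.
Round 2: Juniper vs Ember — 11–6, Juniper advances.
Round 3: Juniper vs Basil — 11–6, Juniper advances.
Round 4: Juniper vs Harvest — 11–6, Juniper advances.
Round 5: Juniper vs Cedar — 4–13, Cedar advances.
Cedar survives the agenda.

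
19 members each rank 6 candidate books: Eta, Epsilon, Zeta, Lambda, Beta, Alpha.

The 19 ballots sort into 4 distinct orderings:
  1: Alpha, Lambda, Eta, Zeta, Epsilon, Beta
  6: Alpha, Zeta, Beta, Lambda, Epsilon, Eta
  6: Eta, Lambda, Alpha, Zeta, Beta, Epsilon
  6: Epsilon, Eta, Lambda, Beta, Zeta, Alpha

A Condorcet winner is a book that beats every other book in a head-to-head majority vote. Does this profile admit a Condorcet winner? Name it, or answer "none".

none

Check each pair by majority over 19 ballots:
Eta vs Epsilon: 7 to 12, Epsilon.
Eta vs Zeta: 1+6+6 = 13 for Eta, 6 for Zeta — Eta by 13–6.
Eta vs Lambda: Eta preferred on 6+6 = 12 ballots; Eta wins 12–7.
Eta vs Beta: 1+6+6 = 13 for Eta, 6 for Beta — Eta by 13–6.
Eta vs Alpha: 12 to 7, Eta.
Epsilon vs Zeta: Epsilon preferred on 6 ballots; Zeta wins 13–6.
Epsilon vs Lambda: Epsilon preferred on 6 ballots; Lambda wins 13–6.
Epsilon vs Beta: Epsilon is ranked higher on 1+6 = 7 ballots, Beta on 12. Beta wins 12–7.
Epsilon vs Alpha: 6 to 13, Alpha.
Zeta vs Lambda: 6 for Zeta, 13 for Lambda — Lambda by 13–6.
Zeta vs Beta: Zeta preferred on 1+6+6 = 13 ballots; Zeta wins 13–6.
Zeta vs Alpha: 6 to 13, Alpha.
Lambda vs Beta: Lambda is ranked higher on 1+6+6 = 13 ballots, Beta on 6. Lambda wins 13–6.
Lambda vs Alpha: Lambda is ranked higher on 6+6 = 12 ballots, Alpha on 7. Lambda wins 12–7.
Beta vs Alpha: 6 to 13, Alpha.
Every book loses at least once (Eta loses to Epsilon; Epsilon loses to Zeta; Zeta loses to Eta; Lambda loses to Eta; Beta loses to Eta; Alpha loses to Eta). The majority relation contains the cycle Eta beats Zeta beats Epsilon beats Eta, so there is no Condorcet winner.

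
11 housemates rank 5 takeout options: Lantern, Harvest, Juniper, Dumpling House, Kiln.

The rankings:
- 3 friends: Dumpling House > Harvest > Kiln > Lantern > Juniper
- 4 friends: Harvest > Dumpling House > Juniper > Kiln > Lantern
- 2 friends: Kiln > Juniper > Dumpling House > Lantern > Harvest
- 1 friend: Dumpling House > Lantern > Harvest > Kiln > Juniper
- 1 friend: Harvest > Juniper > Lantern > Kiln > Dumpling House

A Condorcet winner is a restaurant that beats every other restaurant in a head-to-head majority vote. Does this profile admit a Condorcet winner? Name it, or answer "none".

Dumpling House

Pairwise majorities:
Lantern vs Harvest: Harvest wins 8–3.
Lantern–Juniper: Juniper 7–4.
Lantern–Dumpling House: Dumpling House 10–1.
Lantern vs Kiln: Kiln, 9–2.
Harvest vs Juniper: Harvest, 9–2.
Harvest vs Dumpling House: Dumpling House wins 6–5.
Harvest vs Kiln: Harvest wins 9–2.
Juniper vs Dumpling House: Dumpling House wins 8–3.
Juniper vs Kiln: Kiln wins 6–5.
Dumpling House vs Kiln: Dumpling House, 8–3.
Dumpling House defeats every rival head-to-head and is the Condorcet winner.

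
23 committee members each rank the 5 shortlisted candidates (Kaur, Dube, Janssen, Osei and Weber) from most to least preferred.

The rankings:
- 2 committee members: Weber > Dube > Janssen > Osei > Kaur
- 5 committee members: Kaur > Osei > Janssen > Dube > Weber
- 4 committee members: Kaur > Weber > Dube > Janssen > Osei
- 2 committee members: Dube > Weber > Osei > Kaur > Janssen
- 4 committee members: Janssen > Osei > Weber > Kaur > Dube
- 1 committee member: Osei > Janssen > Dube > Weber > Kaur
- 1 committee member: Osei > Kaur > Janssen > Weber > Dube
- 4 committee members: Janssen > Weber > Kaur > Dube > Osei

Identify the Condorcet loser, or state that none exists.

Pairwise majorities:
Kaur vs Dube: 5+4+4+1+4 = 18 for Kaur, 5 for Dube — Kaur by 18–5.
Kaur vs Janssen: 5+4+2+1 = 12 for Kaur, 11 for Janssen — Kaur by 12–11.
Kaur vs Osei: Kaur is ranked higher on 5+4+4 = 13 ballots, Osei on 10. Kaur wins 13–10.
Kaur vs Weber: Kaur is ranked higher on 5+4+1 = 10 ballots, Weber on 13. Weber wins 13–10.
Dube vs Janssen: 8 to 15, Janssen.
Dube vs Osei: Dube preferred on 2+4+2+4 = 12 ballots; Dube wins 12–11.
Dube vs Weber: 8 to 15, Weber.
Janssen vs Osei: Janssen, 14–9.
Janssen vs Weber: Janssen preferred on 5+4+1+1+4 = 15 ballots; Janssen wins 15–8.
Osei–Weber: Weber 12–11.
Osei is beaten in every head-to-head and is the Condorcet loser.

Osei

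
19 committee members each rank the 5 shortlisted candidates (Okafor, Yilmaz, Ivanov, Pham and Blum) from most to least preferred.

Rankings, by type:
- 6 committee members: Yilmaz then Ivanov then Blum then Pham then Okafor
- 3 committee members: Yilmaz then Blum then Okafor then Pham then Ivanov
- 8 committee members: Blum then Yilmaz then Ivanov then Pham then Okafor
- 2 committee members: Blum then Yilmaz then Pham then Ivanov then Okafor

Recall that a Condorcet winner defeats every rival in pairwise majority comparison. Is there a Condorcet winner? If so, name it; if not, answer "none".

Head-to-head results (19 committee members):
Okafor vs Yilmaz: Yilmaz, 19–0.
Okafor vs Ivanov: Ivanov, 16–3.
Okafor–Pham: Pham 16–3.
Okafor vs Blum: Blum, 19–0.
Yilmaz vs Ivanov: Yilmaz wins 19–0.
Yilmaz vs Pham: Yilmaz, 19–0.
Yilmaz vs Blum: Blum, 10–9.
Ivanov vs Pham: Ivanov wins 14–5.
Ivanov–Blum: Blum 13–6.
Pham vs Blum: Blum, 19–0.
Blum beats each of Okafor, Yilmaz, Ivanov, Pham — Blum is the Condorcet winner.

Blum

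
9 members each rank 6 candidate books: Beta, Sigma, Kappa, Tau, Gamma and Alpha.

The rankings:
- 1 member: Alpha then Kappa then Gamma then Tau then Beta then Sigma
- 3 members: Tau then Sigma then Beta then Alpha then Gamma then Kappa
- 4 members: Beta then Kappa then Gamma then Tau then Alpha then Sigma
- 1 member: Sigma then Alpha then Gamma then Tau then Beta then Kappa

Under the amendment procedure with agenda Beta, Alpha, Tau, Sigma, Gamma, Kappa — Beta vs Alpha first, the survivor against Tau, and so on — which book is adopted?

Kappa

Round 1: Beta vs Alpha — 7–2, Beta advances.
Round 2: Beta vs Tau — 4–5, Tau advances.
Round 3: Tau vs Sigma — 8–1, Tau advances.
Round 4: Tau vs Gamma — 3–6, Gamma advances.
Round 5: Gamma vs Kappa — 4–5, Kappa advances.
The agenda winner is Kappa.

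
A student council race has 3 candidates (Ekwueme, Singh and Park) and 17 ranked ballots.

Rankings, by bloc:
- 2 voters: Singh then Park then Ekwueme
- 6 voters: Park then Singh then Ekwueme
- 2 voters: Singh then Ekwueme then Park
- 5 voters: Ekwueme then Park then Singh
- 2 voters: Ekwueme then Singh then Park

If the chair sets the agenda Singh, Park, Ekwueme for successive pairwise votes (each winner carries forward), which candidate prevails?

Ekwueme

Round 1: Singh vs Park — 6–11, Park advances.
Round 2: Park vs Ekwueme — 8–9, Ekwueme advances.
The agenda winner is Ekwueme.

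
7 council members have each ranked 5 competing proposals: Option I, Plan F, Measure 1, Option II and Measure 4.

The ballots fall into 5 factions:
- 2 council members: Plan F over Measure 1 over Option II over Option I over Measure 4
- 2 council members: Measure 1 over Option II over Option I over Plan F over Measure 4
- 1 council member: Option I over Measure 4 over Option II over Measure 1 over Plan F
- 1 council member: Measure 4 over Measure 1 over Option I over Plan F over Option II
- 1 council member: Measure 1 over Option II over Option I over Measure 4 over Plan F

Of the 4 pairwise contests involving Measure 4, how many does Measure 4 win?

Measure 4 against each rival (7 council members):
Measure 4 vs Option I: Measure 4 preferred on 1 ballot; Option I wins 6–1.
Measure 4–Plan F: Plan F 4–3.
Measure 4 vs Measure 1: Measure 1 wins 5–2.
Measure 4 vs Option II: Measure 4 is ranked higher on 1+1 = 2 ballots, Option II on 5. Option II wins 5–2.
Measure 4 beats no one; loses to Option I, Plan F, Measure 1, Option II — 0 pairwise wins.

0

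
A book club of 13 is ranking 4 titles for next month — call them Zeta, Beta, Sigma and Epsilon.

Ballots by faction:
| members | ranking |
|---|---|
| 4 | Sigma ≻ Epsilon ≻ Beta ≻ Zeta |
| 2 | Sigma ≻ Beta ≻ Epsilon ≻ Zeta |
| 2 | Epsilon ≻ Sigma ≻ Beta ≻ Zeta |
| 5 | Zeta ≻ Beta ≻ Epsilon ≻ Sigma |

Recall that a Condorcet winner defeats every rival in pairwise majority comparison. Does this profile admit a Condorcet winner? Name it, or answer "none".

none

Head-to-head results (13 members):
Zeta vs Beta: Beta, 8–5.
Zeta vs Sigma: 5 to 8, Sigma.
Zeta–Epsilon: Epsilon 8–5.
Beta vs Sigma: Sigma, 8–5.
Beta–Epsilon: Beta 7–6.
Sigma vs Epsilon: 6 to 7, Epsilon.
No book is unbeaten: Zeta loses to Beta; Beta loses to Sigma; Sigma loses to Epsilon; Epsilon loses to Beta. In particular Beta > Epsilon > Sigma > Beta is a majority cycle — no Condorcet winner exists.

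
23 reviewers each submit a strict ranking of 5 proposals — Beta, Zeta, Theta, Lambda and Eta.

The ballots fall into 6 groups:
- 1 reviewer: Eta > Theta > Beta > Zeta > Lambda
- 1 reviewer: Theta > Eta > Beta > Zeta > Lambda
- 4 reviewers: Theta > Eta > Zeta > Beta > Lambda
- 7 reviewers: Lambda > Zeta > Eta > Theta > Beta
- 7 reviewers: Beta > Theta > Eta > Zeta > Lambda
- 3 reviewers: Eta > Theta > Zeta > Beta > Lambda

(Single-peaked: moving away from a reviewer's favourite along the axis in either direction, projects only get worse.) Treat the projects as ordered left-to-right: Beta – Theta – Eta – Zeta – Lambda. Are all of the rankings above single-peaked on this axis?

yes

Axis positions: Beta=1, Theta=2, Eta=3, Zeta=4, Lambda=5.
Group 1 (peak Eta at position 3): ranking walks positions 3-2-1-4-5, expanding outward from the peak — single-peaked.
Group 2 (peak Theta at position 2): ranking walks positions 2-3-1-4-5, expanding outward from the peak — single-peaked.
Group 3 (peak Theta at position 2): ranking walks positions 2-3-4-1-5, expanding outward from the peak — single-peaked.
Group 4 (peak Lambda at position 5): ranking walks positions 5-4-3-2-1, expanding outward from the peak — single-peaked.
Group 5 (peak Beta at position 1): ranking walks positions 1-2-3-4-5, expanding outward from the peak — single-peaked.
Group 6 (peak Eta at position 3): ranking walks positions 3-2-4-1-5, expanding outward from the peak — single-peaked.
Every ranking is single-peaked on this axis.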